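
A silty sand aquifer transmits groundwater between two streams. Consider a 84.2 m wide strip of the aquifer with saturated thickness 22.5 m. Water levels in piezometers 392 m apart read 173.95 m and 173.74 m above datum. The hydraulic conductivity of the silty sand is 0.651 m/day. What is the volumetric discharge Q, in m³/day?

Cross-sectional area A = 84.2 × 22.5 = 1894 m².
Hydraulic gradient i = (173.95 − 173.74) / 392 = 0.21 / 392 = 0.0005357.
Darcy's law: Q = K · A · i = 0.6510 × 1894 × 0.0005357 = 0.6607 m³/day.

0.661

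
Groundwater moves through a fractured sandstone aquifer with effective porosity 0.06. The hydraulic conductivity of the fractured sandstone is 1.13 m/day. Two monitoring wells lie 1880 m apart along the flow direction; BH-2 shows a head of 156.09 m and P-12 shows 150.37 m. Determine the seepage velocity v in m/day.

0.0573

Hydraulic gradient i = (156.09 − 150.37) / 1880 = 5.72 / 1880 = 0.003043.
Darcy flux q = K · i = 1.130 × 0.003043 = 0.003438 m/day.
Seepage velocity v = q / n_e = 0.003438 / 0.06 = 0.05730 m/day.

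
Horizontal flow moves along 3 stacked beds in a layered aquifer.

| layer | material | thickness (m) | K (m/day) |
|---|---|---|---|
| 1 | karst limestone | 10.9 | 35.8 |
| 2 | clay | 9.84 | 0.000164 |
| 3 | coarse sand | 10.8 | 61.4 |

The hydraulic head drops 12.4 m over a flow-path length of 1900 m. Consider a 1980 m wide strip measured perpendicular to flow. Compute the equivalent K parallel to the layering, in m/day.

33.4

Flow is parallel to layering, so each bed carries its own Darcy discharge and the transmissivities add.
Σ(K_i·b_i) = 35.8×10.9 + 0.000164×9.84 + 61.4×10.8 = 1053 m²/day.
Total thickness b = 31.54 m, so K_eq = Σ(K_i·b_i)/b = 33.40 m/day.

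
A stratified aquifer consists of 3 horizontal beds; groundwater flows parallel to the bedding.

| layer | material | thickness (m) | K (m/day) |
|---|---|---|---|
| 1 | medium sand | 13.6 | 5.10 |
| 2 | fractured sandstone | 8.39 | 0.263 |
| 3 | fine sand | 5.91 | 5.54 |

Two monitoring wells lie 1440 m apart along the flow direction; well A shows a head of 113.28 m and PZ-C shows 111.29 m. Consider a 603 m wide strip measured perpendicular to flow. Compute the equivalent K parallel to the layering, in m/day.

3.74

Flow is parallel to layering, so each bed carries its own Darcy discharge and the transmissivities add.
Σ(K_i·b_i) = 5.10×13.6 + 0.263×8.39 + 5.54×5.91 = 104.3 m²/day.
Total thickness b = 27.90 m, so K_eq = Σ(K_i·b_i)/b = 3.739 m/day.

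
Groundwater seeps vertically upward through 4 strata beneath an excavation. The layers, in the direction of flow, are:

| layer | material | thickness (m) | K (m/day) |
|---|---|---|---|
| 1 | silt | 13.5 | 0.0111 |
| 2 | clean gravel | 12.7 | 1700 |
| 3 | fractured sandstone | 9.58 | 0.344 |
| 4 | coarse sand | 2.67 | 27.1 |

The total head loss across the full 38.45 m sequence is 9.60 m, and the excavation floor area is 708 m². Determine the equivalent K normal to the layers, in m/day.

0.0309

Flow is perpendicular to layering, so the layers act in series and the equivalent K is the thickness-weighted harmonic mean.
Total thickness L = 13.5 + 12.7 + 9.58 + 2.67 = 38.45 m.
Σ(b_i/K_i) = 13.5/0.0111 + 12.7/1700 + 9.58/0.344 + 2.67/27.1 = 1244 d.
K_eq = L / Σ(b_i/K_i) = 38.45 / 1244 = 0.03090 m/day.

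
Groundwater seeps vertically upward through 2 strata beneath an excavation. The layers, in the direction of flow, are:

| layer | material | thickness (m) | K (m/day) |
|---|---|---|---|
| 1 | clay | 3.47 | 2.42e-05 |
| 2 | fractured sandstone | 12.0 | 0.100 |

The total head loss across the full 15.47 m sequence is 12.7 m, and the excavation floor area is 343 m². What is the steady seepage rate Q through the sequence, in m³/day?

Flow is perpendicular to layering, so the layers act in series and the equivalent K is the thickness-weighted harmonic mean.
Total thickness L = 3.47 + 12.0 = 15.47 m.
Σ(b_i/K_i) = 3.47/2.42e-05 + 12.0/0.100 = 1.435e+05 d.
K_eq = L / Σ(b_i/K_i) = 15.47 / 1.435e+05 = 0.0001078 m/day.
Q = K_eq · A · (Δh/L) = 0.0001078 × 343 × (12.7/15.47) = 0.03035 m³/day.

0.0304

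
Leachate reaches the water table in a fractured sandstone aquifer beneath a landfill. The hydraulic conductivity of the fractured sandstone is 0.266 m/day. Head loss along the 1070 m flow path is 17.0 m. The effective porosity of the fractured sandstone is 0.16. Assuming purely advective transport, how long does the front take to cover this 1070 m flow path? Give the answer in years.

111

Hydraulic gradient i = Δh / L = 17.0 / 1070 = 0.01589.
Darcy flux q = K · i = 0.2660 × 0.01589 = 0.004226 m/day.
Seepage velocity v = q / n_e = 0.004226 / 0.16 = 0.02641 m/day.
Travel time t = L / v = 1070 / 0.02641 = 40510 days = 110.9 years.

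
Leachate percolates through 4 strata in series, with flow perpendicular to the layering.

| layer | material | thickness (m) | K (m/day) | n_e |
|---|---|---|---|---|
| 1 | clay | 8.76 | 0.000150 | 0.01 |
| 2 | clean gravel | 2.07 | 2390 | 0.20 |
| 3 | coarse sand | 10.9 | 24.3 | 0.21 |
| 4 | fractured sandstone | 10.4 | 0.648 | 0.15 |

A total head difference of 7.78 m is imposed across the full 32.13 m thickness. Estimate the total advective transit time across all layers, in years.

89.4

With flow normal to the layers, continuity requires the same specific discharge q through every layer.
Σ(b_i/K_i) = 8.76/0.000150 + 2.07/2390 + 10.9/24.3 + 10.4/0.648 = 58416 d.
q = Δh / Σ(b_i/K_i) = 7.78 / 58416 = 0.0001332 m/day.
In each layer the seepage velocity is v_i = q/n_i, so the layer transit time is t_i = b_i·n_i / q:
  layer 1 (clay): t_1 = 8.76 × 0.01 / 0.0001332 = 657.7 d
  layer 2 (clean gravel): t_2 = 2.07 × 0.20 / 0.0001332 = 3109 d
  layer 3 (coarse sand): t_3 = 10.9 × 0.21 / 0.0001332 = 17187 d
  layer 4 (fractured sandstone): t_4 = 10.4 × 0.15 / 0.0001332 = 11713 d
Total t = Σ t_i = 32667 days = 89.44 years.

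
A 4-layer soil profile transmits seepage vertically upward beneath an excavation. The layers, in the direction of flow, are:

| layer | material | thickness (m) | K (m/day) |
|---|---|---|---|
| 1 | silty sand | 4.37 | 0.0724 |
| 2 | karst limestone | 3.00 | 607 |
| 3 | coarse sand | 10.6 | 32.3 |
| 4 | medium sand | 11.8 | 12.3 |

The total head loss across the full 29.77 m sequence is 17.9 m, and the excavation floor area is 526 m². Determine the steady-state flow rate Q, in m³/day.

153

Flow is perpendicular to layering, so the layers act in series and the equivalent K is the thickness-weighted harmonic mean.
Total thickness L = 4.37 + 3.00 + 10.6 + 11.8 = 29.77 m.
Σ(b_i/K_i) = 4.37/0.0724 + 3.00/607 + 10.6/32.3 + 11.8/12.3 = 61.65 d.
K_eq = L / Σ(b_i/K_i) = 29.77 / 61.65 = 0.4829 m/day.
Q = K_eq · A · (Δh/L) = 0.4829 × 526 × (17.9/29.77) = 152.7 m³/day.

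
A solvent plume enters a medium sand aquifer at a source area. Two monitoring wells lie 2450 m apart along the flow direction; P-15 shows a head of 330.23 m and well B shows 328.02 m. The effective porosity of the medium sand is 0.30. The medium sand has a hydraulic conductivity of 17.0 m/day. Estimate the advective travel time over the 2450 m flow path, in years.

Hydraulic gradient i = (330.23 − 328.02) / 2450 = 2.21 / 2450 = 0.0009020.
Darcy flux q = K · i = 17.00 × 0.0009020 = 0.01533 m/day.
Seepage velocity v = q / n_e = 0.01533 / 0.30 = 0.05112 m/day.
Travel time t = L / v = 2450 / 0.05112 = 47931 days = 131.2 years.

131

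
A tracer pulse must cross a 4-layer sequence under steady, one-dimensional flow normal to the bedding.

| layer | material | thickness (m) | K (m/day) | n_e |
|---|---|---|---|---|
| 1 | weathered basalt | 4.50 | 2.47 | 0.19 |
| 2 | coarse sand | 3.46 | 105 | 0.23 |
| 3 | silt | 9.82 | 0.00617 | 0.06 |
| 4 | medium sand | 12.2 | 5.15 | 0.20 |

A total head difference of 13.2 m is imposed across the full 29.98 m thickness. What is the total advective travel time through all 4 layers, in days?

With flow normal to the layers, continuity requires the same specific discharge q through every layer.
Σ(b_i/K_i) = 4.50/2.47 + 3.46/105 + 9.82/0.00617 + 12.2/5.15 = 1596 d.
q = Δh / Σ(b_i/K_i) = 13.2 / 1596 = 0.008272 m/day.
In each layer the seepage velocity is v_i = q/n_i, so the layer transit time is t_i = b_i·n_i / q:
  layer 1 (weathered basalt): t_1 = 4.50 × 0.19 / 0.008272 = 103.4 d
  layer 2 (coarse sand): t_2 = 3.46 × 0.23 / 0.008272 = 96.21 d
  layer 3 (silt): t_3 = 9.82 × 0.06 / 0.008272 = 71.23 d
  layer 4 (medium sand): t_4 = 12.2 × 0.20 / 0.008272 = 295.0 d
Total t = Σ t_i = 565.8 days.

566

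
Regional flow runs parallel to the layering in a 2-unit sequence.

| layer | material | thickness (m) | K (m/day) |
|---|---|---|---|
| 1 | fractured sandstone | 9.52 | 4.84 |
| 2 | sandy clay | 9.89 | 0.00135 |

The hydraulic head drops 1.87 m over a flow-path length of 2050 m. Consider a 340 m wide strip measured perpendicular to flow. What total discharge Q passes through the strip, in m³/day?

14.3

Flow is parallel to layering, so each bed carries its own Darcy discharge and the transmissivities add.
Σ(K_i·b_i) = 4.84×9.52 + 0.00135×9.89 = 46.09 m²/day.
Hydraulic gradient i = Δh / L = 1.87 / 2050 = 0.0009122.
Q = Σ(K_i·b_i) · W · i = 46.09 × 340 × 0.0009122 = 14.29 m³/day.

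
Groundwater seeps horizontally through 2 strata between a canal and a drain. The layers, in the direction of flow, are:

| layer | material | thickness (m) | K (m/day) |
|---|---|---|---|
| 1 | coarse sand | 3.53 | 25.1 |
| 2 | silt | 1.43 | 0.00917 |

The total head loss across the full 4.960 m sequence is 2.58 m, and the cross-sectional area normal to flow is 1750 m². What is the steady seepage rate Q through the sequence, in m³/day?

28.9

Flow is perpendicular to layering, so the layers act in series and the equivalent K is the thickness-weighted harmonic mean.
Total thickness L = 3.53 + 1.43 = 4.960 m.
Σ(b_i/K_i) = 3.53/25.1 + 1.43/0.00917 = 156.1 d.
K_eq = L / Σ(b_i/K_i) = 4.960 / 156.1 = 0.03178 m/day.
Q = K_eq · A · (Δh/L) = 0.03178 × 1750 × (2.58/4.960) = 28.93 m³/day.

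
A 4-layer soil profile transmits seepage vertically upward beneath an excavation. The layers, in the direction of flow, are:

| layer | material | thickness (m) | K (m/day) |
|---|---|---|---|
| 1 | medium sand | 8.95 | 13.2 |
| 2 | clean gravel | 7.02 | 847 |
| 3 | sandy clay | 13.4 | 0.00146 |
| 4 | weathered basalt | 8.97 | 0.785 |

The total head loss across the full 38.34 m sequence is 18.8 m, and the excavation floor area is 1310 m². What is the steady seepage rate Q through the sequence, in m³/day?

Flow is perpendicular to layering, so the layers act in series and the equivalent K is the thickness-weighted harmonic mean.
Total thickness L = 8.95 + 7.02 + 13.4 + 8.97 = 38.34 m.
Σ(b_i/K_i) = 8.95/13.2 + 7.02/847 + 13.4/0.00146 + 8.97/0.785 = 9190 d.
K_eq = L / Σ(b_i/K_i) = 38.34 / 9190 = 0.004172 m/day.
Q = K_eq · A · (Δh/L) = 0.004172 × 1310 × (18.8/38.34) = 2.680 m³/day.

2.68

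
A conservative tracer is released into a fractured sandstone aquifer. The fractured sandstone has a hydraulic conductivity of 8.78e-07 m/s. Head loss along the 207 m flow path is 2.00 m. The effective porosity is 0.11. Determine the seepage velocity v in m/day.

Convert K: 8.78e-07 m/s × 86400 = 0.07586 m/day.
Hydraulic gradient i = Δh / L = 2.00 / 207 = 0.009662.
Darcy flux q = K · i = 0.07586 × 0.009662 = 0.0007329 m/day.
Seepage velocity v = q / n_e = 0.0007329 / 0.11 = 0.006663 m/day.

0.00666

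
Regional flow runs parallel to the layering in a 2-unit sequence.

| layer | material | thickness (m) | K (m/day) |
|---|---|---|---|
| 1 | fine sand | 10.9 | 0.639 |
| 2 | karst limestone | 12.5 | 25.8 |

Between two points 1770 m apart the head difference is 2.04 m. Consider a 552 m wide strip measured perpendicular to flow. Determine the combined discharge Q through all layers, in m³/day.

210

Flow is parallel to layering, so each bed carries its own Darcy discharge and the transmissivities add.
Σ(K_i·b_i) = 0.639×10.9 + 25.8×12.5 = 329.5 m²/day.
Hydraulic gradient i = Δh / L = 2.04 / 1770 = 0.001153.
Q = Σ(K_i·b_i) · W · i = 329.5 × 552 × 0.001153 = 209.6 m³/day.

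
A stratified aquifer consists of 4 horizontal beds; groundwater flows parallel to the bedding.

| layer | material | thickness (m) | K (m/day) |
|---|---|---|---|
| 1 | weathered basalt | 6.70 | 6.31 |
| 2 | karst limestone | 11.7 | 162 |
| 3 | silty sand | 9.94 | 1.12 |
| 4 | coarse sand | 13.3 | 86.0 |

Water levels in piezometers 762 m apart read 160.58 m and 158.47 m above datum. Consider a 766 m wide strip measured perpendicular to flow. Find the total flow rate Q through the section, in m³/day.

6560

Flow is parallel to layering, so each bed carries its own Darcy discharge and the transmissivities add.
Σ(K_i·b_i) = 6.31×6.70 + 162×11.7 + 1.12×9.94 + 86.0×13.3 = 3093 m²/day.
Hydraulic gradient i = (160.58 − 158.47) / 762 = 2.11 / 762 = 0.002769.
Q = Σ(K_i·b_i) · W · i = 3093 × 766 × 0.002769 = 6560 m³/day.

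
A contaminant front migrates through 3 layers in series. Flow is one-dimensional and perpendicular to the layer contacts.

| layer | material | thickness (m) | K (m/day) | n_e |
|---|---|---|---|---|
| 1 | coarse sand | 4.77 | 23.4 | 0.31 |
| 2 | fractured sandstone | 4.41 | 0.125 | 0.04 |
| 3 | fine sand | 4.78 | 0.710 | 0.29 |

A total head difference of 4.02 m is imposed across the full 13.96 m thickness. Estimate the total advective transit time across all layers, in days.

With flow normal to the layers, continuity requires the same specific discharge q through every layer.
Σ(b_i/K_i) = 4.77/23.4 + 4.41/0.125 + 4.78/0.710 = 42.22 d.
q = Δh / Σ(b_i/K_i) = 4.02 / 42.22 = 0.09522 m/day.
In each layer the seepage velocity is v_i = q/n_i, so the layer transit time is t_i = b_i·n_i / q:
  layer 1 (coarse sand): t_1 = 4.77 × 0.31 / 0.09522 = 15.53 d
  layer 2 (fractured sandstone): t_2 = 4.41 × 0.04 / 0.09522 = 1.852 d
  layer 3 (fine sand): t_3 = 4.78 × 0.29 / 0.09522 = 14.56 d
Total t = Σ t_i = 31.94 days.

31.9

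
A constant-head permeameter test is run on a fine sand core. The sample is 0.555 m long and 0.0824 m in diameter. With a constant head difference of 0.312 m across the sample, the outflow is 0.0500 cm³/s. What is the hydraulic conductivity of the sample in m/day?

1.44

Cross-sectional area A = π·(d/2)² = π × (0.0824/2)² = 0.005333 m².
Convert discharge: 0.0500 cm³/s = 5.000e-08 m³/s.
Darcy's law rearranged: K = Q·L / (A·Δh) = 5.000e-08 × 0.555 / (0.005333 × 0.312) = 1.668e-05 m/s = 1.441 m/day.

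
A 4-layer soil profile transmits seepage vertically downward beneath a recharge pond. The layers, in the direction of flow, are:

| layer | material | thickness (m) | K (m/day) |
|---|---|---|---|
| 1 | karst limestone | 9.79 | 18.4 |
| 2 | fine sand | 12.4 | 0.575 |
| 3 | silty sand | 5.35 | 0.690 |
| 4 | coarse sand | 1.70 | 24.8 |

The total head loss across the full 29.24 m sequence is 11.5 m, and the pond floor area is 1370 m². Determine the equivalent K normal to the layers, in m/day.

Flow is perpendicular to layering, so the layers act in series and the equivalent K is the thickness-weighted harmonic mean.
Total thickness L = 9.79 + 12.4 + 5.35 + 1.70 = 29.24 m.
Σ(b_i/K_i) = 9.79/18.4 + 12.4/0.575 + 5.35/0.690 + 1.70/24.8 = 29.92 d.
K_eq = L / Σ(b_i/K_i) = 29.24 / 29.92 = 0.9773 m/day.

0.977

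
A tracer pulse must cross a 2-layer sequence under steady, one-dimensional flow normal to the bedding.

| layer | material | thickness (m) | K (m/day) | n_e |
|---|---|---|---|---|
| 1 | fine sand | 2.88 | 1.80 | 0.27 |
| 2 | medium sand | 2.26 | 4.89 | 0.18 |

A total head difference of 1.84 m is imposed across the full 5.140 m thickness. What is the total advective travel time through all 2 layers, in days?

With flow normal to the layers, continuity requires the same specific discharge q through every layer.
Σ(b_i/K_i) = 2.88/1.80 + 2.26/4.89 = 2.062 d.
q = Δh / Σ(b_i/K_i) = 1.84 / 2.062 = 0.8923 m/day.
In each layer the seepage velocity is v_i = q/n_i, so the layer transit time is t_i = b_i·n_i / q:
  layer 1 (fine sand): t_1 = 2.88 × 0.27 / 0.8923 = 0.8715 d
  layer 2 (medium sand): t_2 = 2.26 × 0.18 / 0.8923 = 0.4559 d
Total t = Σ t_i = 1.327 days.

1.33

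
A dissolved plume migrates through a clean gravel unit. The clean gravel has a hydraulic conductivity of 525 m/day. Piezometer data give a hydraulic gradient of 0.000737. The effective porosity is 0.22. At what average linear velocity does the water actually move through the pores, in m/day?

1.76

Hydraulic gradient i = 0.000737.
Darcy flux q = K · i = 525.0 × 0.0007370 = 0.3869 m/day.
Seepage velocity v = q / n_e = 0.3869 / 0.22 = 1.759 m/day.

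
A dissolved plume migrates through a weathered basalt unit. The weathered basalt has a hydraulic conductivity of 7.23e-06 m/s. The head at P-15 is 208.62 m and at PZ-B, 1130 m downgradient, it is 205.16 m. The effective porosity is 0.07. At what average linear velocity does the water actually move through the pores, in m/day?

Convert K: 7.23e-06 m/s × 86400 = 0.6247 m/day.
Hydraulic gradient i = (208.62 − 205.16) / 1130 = 3.46 / 1130 = 0.003062.
Darcy flux q = K · i = 0.6247 × 0.003062 = 0.001913 m/day.
Seepage velocity v = q / n_e = 0.001913 / 0.07 = 0.02732 m/day.

0.0273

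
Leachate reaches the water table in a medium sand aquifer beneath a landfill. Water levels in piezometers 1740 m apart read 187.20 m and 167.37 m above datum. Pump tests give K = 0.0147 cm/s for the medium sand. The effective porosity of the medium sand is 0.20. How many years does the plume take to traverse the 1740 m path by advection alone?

Convert K: 0.0147 cm/s × 864 = 12.70 m/day.
Hydraulic gradient i = (187.20 − 167.37) / 1740 = 19.83 / 1740 = 0.01140.
Darcy flux q = K · i = 12.70 × 0.01140 = 0.1447 m/day.
Seepage velocity v = q / n_e = 0.1447 / 0.20 = 0.7237 m/day.
Travel time t = L / v = 1740 / 0.7237 = 2404 days = 6.582 years.

6.58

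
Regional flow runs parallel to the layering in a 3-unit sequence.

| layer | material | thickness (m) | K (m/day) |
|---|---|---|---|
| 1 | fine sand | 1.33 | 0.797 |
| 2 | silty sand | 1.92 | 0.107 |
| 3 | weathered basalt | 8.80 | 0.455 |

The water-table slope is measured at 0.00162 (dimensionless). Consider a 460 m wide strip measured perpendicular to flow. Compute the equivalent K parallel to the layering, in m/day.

Flow is parallel to layering, so each bed carries its own Darcy discharge and the transmissivities add.
Σ(K_i·b_i) = 0.797×1.33 + 0.107×1.92 + 0.455×8.80 = 5.269 m²/day.
Total thickness b = 12.05 m, so K_eq = Σ(K_i·b_i)/b = 0.4373 m/day.

0.437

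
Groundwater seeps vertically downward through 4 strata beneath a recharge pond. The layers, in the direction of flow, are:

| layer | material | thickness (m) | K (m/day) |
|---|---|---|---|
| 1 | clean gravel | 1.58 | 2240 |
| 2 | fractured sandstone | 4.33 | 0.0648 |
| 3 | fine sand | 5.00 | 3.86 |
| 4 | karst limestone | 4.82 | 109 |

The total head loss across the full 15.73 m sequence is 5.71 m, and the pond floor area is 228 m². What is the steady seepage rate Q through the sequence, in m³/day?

Flow is perpendicular to layering, so the layers act in series and the equivalent K is the thickness-weighted harmonic mean.
Total thickness L = 1.58 + 4.33 + 5.00 + 4.82 = 15.73 m.
Σ(b_i/K_i) = 1.58/2240 + 4.33/0.0648 + 5.00/3.86 + 4.82/109 = 68.16 d.
K_eq = L / Σ(b_i/K_i) = 15.73 / 68.16 = 0.2308 m/day.
Q = K_eq · A · (Δh/L) = 0.2308 × 228 × (5.71/15.73) = 19.10 m³/day.

19.1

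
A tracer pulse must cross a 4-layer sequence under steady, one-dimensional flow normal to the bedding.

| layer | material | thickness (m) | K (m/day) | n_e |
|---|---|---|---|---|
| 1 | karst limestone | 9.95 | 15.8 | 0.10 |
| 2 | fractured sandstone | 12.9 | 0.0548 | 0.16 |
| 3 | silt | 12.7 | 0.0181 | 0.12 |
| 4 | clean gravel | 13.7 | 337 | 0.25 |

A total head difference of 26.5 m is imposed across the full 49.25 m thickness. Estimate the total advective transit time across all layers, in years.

0.776

With flow normal to the layers, continuity requires the same specific discharge q through every layer.
Σ(b_i/K_i) = 9.95/15.8 + 12.9/0.0548 + 12.7/0.0181 + 13.7/337 = 937.7 d.
q = Δh / Σ(b_i/K_i) = 26.5 / 937.7 = 0.02826 m/day.
In each layer the seepage velocity is v_i = q/n_i, so the layer transit time is t_i = b_i·n_i / q:
  layer 1 (karst limestone): t_1 = 9.95 × 0.10 / 0.02826 = 35.21 d
  layer 2 (fractured sandstone): t_2 = 12.9 × 0.16 / 0.02826 = 73.04 d
  layer 3 (silt): t_3 = 12.7 × 0.12 / 0.02826 = 53.93 d
  layer 4 (clean gravel): t_4 = 13.7 × 0.25 / 0.02826 = 121.2 d
Total t = Σ t_i = 283.4 days = 0.7758 years.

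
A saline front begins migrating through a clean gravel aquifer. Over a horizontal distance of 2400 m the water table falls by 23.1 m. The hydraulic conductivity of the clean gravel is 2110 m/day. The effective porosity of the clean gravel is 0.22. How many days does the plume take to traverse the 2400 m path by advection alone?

Hydraulic gradient i = Δh / L = 23.1 / 2400 = 0.009625.
Darcy flux q = K · i = 2110 × 0.009625 = 20.31 m/day.
Seepage velocity v = q / n_e = 20.31 / 0.22 = 92.31 m/day.
Travel time t = L / v = 2400 / 92.31 = 26.00 days.

26.0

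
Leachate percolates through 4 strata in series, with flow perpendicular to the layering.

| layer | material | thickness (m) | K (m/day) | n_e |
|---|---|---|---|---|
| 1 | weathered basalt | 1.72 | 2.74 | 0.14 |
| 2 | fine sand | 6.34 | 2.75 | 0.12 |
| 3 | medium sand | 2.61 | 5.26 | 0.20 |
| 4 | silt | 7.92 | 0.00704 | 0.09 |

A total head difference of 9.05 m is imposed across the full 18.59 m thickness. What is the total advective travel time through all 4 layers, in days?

279

With flow normal to the layers, continuity requires the same specific discharge q through every layer.
Σ(b_i/K_i) = 1.72/2.74 + 6.34/2.75 + 2.61/5.26 + 7.92/0.00704 = 1128 d.
q = Δh / Σ(b_i/K_i) = 9.05 / 1128 = 0.008020 m/day.
In each layer the seepage velocity is v_i = q/n_i, so the layer transit time is t_i = b_i·n_i / q:
  layer 1 (weathered basalt): t_1 = 1.72 × 0.14 / 0.008020 = 30.02 d
  layer 2 (fine sand): t_2 = 6.34 × 0.12 / 0.008020 = 94.86 d
  layer 3 (medium sand): t_3 = 2.61 × 0.20 / 0.008020 = 65.09 d
  layer 4 (silt): t_4 = 7.92 × 0.09 / 0.008020 = 88.88 d
Total t = Σ t_i = 278.9 days.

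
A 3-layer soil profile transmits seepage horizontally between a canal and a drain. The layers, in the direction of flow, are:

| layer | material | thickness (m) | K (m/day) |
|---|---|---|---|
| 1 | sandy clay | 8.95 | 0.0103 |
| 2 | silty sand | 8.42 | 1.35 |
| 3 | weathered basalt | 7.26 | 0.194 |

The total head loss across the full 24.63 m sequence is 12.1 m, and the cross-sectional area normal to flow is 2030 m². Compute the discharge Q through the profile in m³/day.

26.9

Flow is perpendicular to layering, so the layers act in series and the equivalent K is the thickness-weighted harmonic mean.
Total thickness L = 8.95 + 8.42 + 7.26 = 24.63 m.
Σ(b_i/K_i) = 8.95/0.0103 + 8.42/1.35 + 7.26/0.194 = 912.6 d.
K_eq = L / Σ(b_i/K_i) = 24.63 / 912.6 = 0.02699 m/day.
Q = K_eq · A · (Δh/L) = 0.02699 × 2030 × (12.1/24.63) = 26.92 m³/day.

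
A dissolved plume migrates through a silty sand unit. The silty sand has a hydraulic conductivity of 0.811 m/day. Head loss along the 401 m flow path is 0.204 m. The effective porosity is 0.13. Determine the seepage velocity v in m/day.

0.00317

Hydraulic gradient i = Δh / L = 0.204 / 401 = 0.0005087.
Darcy flux q = K · i = 0.8110 × 0.0005087 = 0.0004126 m/day.
Seepage velocity v = q / n_e = 0.0004126 / 0.13 = 0.003174 m/day.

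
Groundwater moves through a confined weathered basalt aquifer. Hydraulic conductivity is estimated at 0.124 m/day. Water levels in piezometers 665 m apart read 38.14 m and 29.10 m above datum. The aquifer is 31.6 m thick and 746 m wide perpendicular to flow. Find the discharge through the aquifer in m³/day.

39.7

Cross-sectional area A = 746 × 31.6 = 23574 m².
Hydraulic gradient i = (38.14 − 29.10) / 665 = 9.04 / 665 = 0.01359.
Darcy's law: Q = K · A · i = 0.1240 × 23574 × 0.01359 = 39.74 m³/day.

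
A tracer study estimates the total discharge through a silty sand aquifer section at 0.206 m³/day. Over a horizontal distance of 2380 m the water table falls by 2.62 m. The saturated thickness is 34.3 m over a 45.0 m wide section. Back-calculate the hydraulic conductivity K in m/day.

0.121

Cross-sectional area A = 45.0 × 34.3 = 1543 m².
Hydraulic gradient i = Δh / L = 2.62 / 2380 = 0.001101.
From Q = K·A·i, K = Q / (A·i) = 0.206 / (1543 × 0.001101) = 0.1212 m/day.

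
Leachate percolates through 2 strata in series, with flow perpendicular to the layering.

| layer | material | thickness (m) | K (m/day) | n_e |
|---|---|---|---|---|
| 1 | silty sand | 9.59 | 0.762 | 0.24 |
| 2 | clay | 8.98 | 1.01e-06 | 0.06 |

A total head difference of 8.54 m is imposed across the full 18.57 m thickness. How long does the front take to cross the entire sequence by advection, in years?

8100

With flow normal to the layers, continuity requires the same specific discharge q through every layer.
Σ(b_i/K_i) = 9.59/0.762 + 8.98/1.01e-06 = 8.891e+06 d.
q = Δh / Σ(b_i/K_i) = 8.54 / 8.891e+06 = 9.605e-07 m/day.
In each layer the seepage velocity is v_i = q/n_i, so the layer transit time is t_i = b_i·n_i / q:
  layer 1 (silty sand): t_1 = 9.59 × 0.24 / 9.605e-07 = 2.396e+06 d
  layer 2 (clay): t_2 = 8.98 × 0.06 / 9.605e-07 = 5.610e+05 d
Total t = Σ t_i = 2.957e+06 days = 8096 years.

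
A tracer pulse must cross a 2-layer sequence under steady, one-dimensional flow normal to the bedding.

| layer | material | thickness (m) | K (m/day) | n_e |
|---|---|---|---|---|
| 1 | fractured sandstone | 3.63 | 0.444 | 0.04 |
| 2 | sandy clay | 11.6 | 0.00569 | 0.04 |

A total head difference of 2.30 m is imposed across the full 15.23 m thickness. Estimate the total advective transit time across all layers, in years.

With flow normal to the layers, continuity requires the same specific discharge q through every layer.
Σ(b_i/K_i) = 3.63/0.444 + 11.6/0.00569 = 2047 d.
q = Δh / Σ(b_i/K_i) = 2.30 / 2047 = 0.001124 m/day.
In each layer the seepage velocity is v_i = q/n_i, so the layer transit time is t_i = b_i·n_i / q:
  layer 1 (fractured sandstone): t_1 = 3.63 × 0.04 / 0.001124 = 129.2 d
  layer 2 (sandy clay): t_2 = 11.6 × 0.04 / 0.001124 = 412.9 d
Total t = Σ t_i = 542.1 days = 1.484 years.

1.48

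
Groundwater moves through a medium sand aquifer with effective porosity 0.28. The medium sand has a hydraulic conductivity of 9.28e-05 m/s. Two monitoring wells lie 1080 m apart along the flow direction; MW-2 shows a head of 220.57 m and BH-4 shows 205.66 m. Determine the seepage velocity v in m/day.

0.395

Convert K: 9.28e-05 m/s × 86400 = 8.018 m/day.
Hydraulic gradient i = (220.57 − 205.66) / 1080 = 14.91 / 1080 = 0.01381.
Darcy flux q = K · i = 8.018 × 0.01381 = 0.1107 m/day.
Seepage velocity v = q / n_e = 0.1107 / 0.28 = 0.3953 m/day.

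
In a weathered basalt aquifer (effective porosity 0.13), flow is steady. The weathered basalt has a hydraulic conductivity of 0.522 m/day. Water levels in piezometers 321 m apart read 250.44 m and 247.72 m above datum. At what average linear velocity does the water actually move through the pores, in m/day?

Hydraulic gradient i = (250.44 − 247.72) / 321 = 2.72 / 321 = 0.008474.
Darcy flux q = K · i = 0.5220 × 0.008474 = 0.004423 m/day.
Seepage velocity v = q / n_e = 0.004423 / 0.13 = 0.03402 m/day.

0.0340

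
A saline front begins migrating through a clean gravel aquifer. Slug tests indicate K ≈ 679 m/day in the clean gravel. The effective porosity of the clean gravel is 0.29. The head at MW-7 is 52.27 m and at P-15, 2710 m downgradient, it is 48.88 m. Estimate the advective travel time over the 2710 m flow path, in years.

Hydraulic gradient i = (52.27 − 48.88) / 2710 = 3.39 / 2710 = 0.001251.
Darcy flux q = K · i = 679.0 × 0.001251 = 0.8494 m/day.
Seepage velocity v = q / n_e = 0.8494 / 0.29 = 2.929 m/day.
Travel time t = L / v = 2710 / 2.929 = 925.3 days = 2.533 years.

2.53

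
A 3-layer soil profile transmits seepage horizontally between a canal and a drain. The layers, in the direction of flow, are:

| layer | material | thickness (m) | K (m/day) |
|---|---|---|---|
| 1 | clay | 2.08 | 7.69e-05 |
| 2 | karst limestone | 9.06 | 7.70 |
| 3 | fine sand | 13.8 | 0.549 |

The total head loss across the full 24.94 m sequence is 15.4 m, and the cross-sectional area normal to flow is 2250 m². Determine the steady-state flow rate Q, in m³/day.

1.28

Flow is perpendicular to layering, so the layers act in series and the equivalent K is the thickness-weighted harmonic mean.
Total thickness L = 2.08 + 9.06 + 13.8 = 24.94 m.
Σ(b_i/K_i) = 2.08/7.69e-05 + 9.06/7.70 + 13.8/0.549 = 27074 d.
K_eq = L / Σ(b_i/K_i) = 24.94 / 27074 = 0.0009212 m/day.
Q = K_eq · A · (Δh/L) = 0.0009212 × 2250 × (15.4/24.94) = 1.280 m³/day.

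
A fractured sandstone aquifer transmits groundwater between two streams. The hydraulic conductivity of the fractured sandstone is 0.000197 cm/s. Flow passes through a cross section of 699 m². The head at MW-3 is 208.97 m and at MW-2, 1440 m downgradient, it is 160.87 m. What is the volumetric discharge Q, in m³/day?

3.97

Convert K: 0.000197 cm/s × 864 = 0.1702 m/day.
Hydraulic gradient i = (208.97 − 160.87) / 1440 = 48.1 / 1440 = 0.03340.
Darcy's law: Q = K · A · i = 0.1702 × 699.0 × 0.03340 = 3.974 m³/day.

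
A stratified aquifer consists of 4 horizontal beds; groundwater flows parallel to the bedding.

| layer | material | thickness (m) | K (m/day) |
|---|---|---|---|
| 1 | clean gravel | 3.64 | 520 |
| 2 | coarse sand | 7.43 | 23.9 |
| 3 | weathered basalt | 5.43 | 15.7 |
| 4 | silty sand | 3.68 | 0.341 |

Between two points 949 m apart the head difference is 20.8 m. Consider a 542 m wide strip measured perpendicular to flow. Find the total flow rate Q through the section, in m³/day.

25600

Flow is parallel to layering, so each bed carries its own Darcy discharge and the transmissivities add.
Σ(K_i·b_i) = 520×3.64 + 23.9×7.43 + 15.7×5.43 + 0.341×3.68 = 2157 m²/day.
Hydraulic gradient i = Δh / L = 20.8 / 949 = 0.02192.
Q = Σ(K_i·b_i) · W · i = 2157 × 542 × 0.02192 = 25623 m³/day.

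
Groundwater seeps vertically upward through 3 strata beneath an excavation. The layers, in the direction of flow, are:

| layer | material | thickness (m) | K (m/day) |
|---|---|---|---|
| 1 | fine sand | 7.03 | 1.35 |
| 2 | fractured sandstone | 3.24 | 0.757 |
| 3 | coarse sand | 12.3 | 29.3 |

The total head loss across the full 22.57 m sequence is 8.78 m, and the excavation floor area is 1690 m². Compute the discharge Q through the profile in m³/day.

Flow is perpendicular to layering, so the layers act in series and the equivalent K is the thickness-weighted harmonic mean.
Total thickness L = 7.03 + 3.24 + 12.3 = 22.57 m.
Σ(b_i/K_i) = 7.03/1.35 + 3.24/0.757 + 12.3/29.3 = 9.907 d.
K_eq = L / Σ(b_i/K_i) = 22.57 / 9.907 = 2.278 m/day.
Q = K_eq · A · (Δh/L) = 2.278 × 1690 × (8.78/22.57) = 1498 m³/day.

1500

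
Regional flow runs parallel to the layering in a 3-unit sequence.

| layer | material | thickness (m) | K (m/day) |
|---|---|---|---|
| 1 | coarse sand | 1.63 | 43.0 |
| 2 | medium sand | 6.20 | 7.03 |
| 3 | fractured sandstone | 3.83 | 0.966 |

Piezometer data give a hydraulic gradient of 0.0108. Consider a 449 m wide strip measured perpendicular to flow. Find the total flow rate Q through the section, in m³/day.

569

Flow is parallel to layering, so each bed carries its own Darcy discharge and the transmissivities add.
Σ(K_i·b_i) = 43.0×1.63 + 7.03×6.20 + 0.966×3.83 = 117.4 m²/day.
Hydraulic gradient i = 0.0108.
Q = Σ(K_i·b_i) · W · i = 117.4 × 449 × 0.01080 = 569.2 m³/day.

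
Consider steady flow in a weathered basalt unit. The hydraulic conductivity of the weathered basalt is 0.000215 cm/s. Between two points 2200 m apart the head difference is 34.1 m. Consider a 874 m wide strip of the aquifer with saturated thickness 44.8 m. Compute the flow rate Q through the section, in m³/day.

113

Convert K: 0.000215 cm/s × 864 = 0.1858 m/day.
Cross-sectional area A = 874 × 44.8 = 39155 m².
Hydraulic gradient i = Δh / L = 34.1 / 2200 = 0.01550.
Darcy's law: Q = K · A · i = 0.1858 × 39155 × 0.01550 = 112.7 m³/day.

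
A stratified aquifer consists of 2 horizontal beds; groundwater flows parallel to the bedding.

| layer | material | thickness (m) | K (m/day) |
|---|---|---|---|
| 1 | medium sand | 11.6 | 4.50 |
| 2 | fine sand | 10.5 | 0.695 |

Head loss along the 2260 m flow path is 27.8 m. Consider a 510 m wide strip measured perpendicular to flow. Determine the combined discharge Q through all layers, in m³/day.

Flow is parallel to layering, so each bed carries its own Darcy discharge and the transmissivities add.
Σ(K_i·b_i) = 4.50×11.6 + 0.695×10.5 = 59.50 m²/day.
Hydraulic gradient i = Δh / L = 27.8 / 2260 = 0.01230.
Q = Σ(K_i·b_i) · W · i = 59.50 × 510 × 0.01230 = 373.3 m³/day.

373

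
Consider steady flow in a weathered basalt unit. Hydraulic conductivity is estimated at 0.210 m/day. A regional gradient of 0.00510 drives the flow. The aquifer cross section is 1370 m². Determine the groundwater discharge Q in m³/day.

Hydraulic gradient i = 0.00510.
Darcy's law: Q = K · A · i = 0.2100 × 1370 × 0.005100 = 1.467 m³/day.

1.47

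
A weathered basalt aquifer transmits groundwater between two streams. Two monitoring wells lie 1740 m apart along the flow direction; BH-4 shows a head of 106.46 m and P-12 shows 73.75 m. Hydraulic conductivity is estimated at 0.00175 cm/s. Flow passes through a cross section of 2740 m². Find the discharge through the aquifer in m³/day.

Convert K: 0.00175 cm/s × 864 = 1.512 m/day.
Hydraulic gradient i = (106.46 − 73.75) / 1740 = 32.71 / 1740 = 0.01880.
Darcy's law: Q = K · A · i = 1.512 × 2740 × 0.01880 = 77.88 m³/day.

77.9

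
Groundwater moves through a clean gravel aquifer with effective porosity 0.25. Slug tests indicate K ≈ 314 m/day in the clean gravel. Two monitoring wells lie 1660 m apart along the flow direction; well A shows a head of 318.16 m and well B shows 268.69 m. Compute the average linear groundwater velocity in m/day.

37.4

Hydraulic gradient i = (318.16 − 268.69) / 1660 = 49.47 / 1660 = 0.02980.
Darcy flux q = K · i = 314.0 × 0.02980 = 9.358 m/day.
Seepage velocity v = q / n_e = 9.358 / 0.25 = 37.43 m/day.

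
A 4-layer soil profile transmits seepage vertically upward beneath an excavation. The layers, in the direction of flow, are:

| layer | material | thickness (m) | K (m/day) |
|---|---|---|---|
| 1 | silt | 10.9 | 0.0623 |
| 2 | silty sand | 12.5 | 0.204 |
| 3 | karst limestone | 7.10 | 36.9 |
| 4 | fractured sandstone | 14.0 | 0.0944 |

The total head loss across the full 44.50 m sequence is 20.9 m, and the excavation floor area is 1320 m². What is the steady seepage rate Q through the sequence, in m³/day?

Flow is perpendicular to layering, so the layers act in series and the equivalent K is the thickness-weighted harmonic mean.
Total thickness L = 10.9 + 12.5 + 7.10 + 14.0 = 44.50 m.
Σ(b_i/K_i) = 10.9/0.0623 + 12.5/0.204 + 7.10/36.9 + 14.0/0.0944 = 384.7 d.
K_eq = L / Σ(b_i/K_i) = 44.50 / 384.7 = 0.1157 m/day.
Q = K_eq · A · (Δh/L) = 0.1157 × 1320 × (20.9/44.50) = 71.71 m³/day.

71.7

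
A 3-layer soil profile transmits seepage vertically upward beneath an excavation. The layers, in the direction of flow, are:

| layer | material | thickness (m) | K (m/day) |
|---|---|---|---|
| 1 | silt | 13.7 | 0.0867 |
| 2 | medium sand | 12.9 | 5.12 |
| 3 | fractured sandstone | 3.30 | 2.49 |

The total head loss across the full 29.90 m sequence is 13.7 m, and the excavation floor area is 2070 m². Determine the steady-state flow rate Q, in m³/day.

175

Flow is perpendicular to layering, so the layers act in series and the equivalent K is the thickness-weighted harmonic mean.
Total thickness L = 13.7 + 12.9 + 3.30 = 29.90 m.
Σ(b_i/K_i) = 13.7/0.0867 + 12.9/5.12 + 3.30/2.49 = 161.9 d.
K_eq = L / Σ(b_i/K_i) = 29.90 / 161.9 = 0.1847 m/day.
Q = K_eq · A · (Δh/L) = 0.1847 × 2070 × (13.7/29.90) = 175.2 m³/day.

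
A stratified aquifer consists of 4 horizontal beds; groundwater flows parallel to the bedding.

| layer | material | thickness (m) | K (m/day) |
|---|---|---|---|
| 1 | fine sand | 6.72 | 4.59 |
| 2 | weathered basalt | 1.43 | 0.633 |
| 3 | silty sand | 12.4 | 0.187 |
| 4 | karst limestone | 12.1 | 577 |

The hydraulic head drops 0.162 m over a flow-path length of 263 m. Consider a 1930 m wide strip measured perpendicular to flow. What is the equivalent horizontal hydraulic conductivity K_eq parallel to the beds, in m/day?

215

Flow is parallel to layering, so each bed carries its own Darcy discharge and the transmissivities add.
Σ(K_i·b_i) = 4.59×6.72 + 0.633×1.43 + 0.187×12.4 + 577×12.1 = 7016 m²/day.
Total thickness b = 32.65 m, so K_eq = Σ(K_i·b_i)/b = 214.9 m/day.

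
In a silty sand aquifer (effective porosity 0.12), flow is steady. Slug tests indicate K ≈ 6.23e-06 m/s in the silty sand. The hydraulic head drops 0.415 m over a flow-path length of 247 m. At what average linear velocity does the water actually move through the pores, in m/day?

0.00754

Convert K: 6.23e-06 m/s × 86400 = 0.5383 m/day.
Hydraulic gradient i = Δh / L = 0.415 / 247 = 0.001680.
Darcy flux q = K · i = 0.5383 × 0.001680 = 0.0009044 m/day.
Seepage velocity v = q / n_e = 0.0009044 / 0.12 = 0.007537 m/day.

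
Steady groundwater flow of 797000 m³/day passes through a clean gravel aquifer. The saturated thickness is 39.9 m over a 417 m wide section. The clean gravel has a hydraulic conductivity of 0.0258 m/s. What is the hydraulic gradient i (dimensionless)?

Convert K: 0.0258 m/s × 86400 = 2229 m/day.
Cross-sectional area A = 417 × 39.9 = 16638 m².
From Q = K·A·i, i = Q / (K·A) = 797000 / (2229 × 16638) = 0.02149.

0.0215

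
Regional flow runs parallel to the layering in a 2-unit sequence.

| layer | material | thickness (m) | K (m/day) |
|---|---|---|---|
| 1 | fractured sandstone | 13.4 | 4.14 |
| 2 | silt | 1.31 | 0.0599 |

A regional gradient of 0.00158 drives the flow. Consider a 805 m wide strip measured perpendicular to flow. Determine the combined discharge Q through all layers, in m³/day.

Flow is parallel to layering, so each bed carries its own Darcy discharge and the transmissivities add.
Σ(K_i·b_i) = 4.14×13.4 + 0.0599×1.31 = 55.55 m²/day.
Hydraulic gradient i = 0.00158.
Q = Σ(K_i·b_i) · W · i = 55.55 × 805 × 0.001580 = 70.66 m³/day.

70.7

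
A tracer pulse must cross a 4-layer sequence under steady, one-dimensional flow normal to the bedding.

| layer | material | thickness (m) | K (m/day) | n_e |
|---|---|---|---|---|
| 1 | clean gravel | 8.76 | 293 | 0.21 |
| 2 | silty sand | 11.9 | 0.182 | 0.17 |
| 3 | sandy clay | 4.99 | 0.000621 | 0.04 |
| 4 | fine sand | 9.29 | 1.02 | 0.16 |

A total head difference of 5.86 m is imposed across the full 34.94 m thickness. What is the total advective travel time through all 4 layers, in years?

21.0

With flow normal to the layers, continuity requires the same specific discharge q through every layer.
Σ(b_i/K_i) = 8.76/293 + 11.9/0.182 + 4.99/0.000621 + 9.29/1.02 = 8110 d.
q = Δh / Σ(b_i/K_i) = 5.86 / 8110 = 0.0007226 m/day.
In each layer the seepage velocity is v_i = q/n_i, so the layer transit time is t_i = b_i·n_i / q:
  layer 1 (clean gravel): t_1 = 8.76 × 0.21 / 0.0007226 = 2546 d
  layer 2 (silty sand): t_2 = 11.9 × 0.17 / 0.0007226 = 2800 d
  layer 3 (sandy clay): t_3 = 4.99 × 0.04 / 0.0007226 = 276.2 d
  layer 4 (fine sand): t_4 = 9.29 × 0.16 / 0.0007226 = 2057 d
Total t = Σ t_i = 7679 days = 21.02 years.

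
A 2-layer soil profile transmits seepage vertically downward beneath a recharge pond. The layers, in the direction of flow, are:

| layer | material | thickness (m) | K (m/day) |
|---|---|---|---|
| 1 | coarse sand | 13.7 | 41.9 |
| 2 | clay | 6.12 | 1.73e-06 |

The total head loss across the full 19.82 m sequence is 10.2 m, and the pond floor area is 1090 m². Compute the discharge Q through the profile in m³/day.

Flow is perpendicular to layering, so the layers act in series and the equivalent K is the thickness-weighted harmonic mean.
Total thickness L = 13.7 + 6.12 = 19.82 m.
Σ(b_i/K_i) = 13.7/41.9 + 6.12/1.73e-06 = 3.538e+06 d.
K_eq = L / Σ(b_i/K_i) = 19.82 / 3.538e+06 = 5.603e-06 m/day.
Q = K_eq · A · (Δh/L) = 5.603e-06 × 1090 × (10.2/19.82) = 0.003143 m³/day.

0.00314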